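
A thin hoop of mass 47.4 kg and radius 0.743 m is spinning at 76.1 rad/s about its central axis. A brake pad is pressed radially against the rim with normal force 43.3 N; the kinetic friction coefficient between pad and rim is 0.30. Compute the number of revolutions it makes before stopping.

I = MR² = (47.4)(0.743)² = 26.17 kg·m².
Friction force f = μN = (0.30)(43.3) = 12.99 N at the rim; torque magnitude τ = fR = 9.652 N·m, opposing ω.
|α| = τ/I = 9.652/26.17 = 0.3688 rad/s² (deceleration).
ω² = ω₀² − 2|α|θ with ω = 0 ⇒ θ = ω₀²/(2|α|) = 7851 rad = 1249 rev.

≈ 1250 revolutions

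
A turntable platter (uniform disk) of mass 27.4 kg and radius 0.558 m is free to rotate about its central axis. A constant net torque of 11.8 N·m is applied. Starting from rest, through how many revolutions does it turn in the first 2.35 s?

≈ 1.22 revolutions

I = ½MR² = (1/2)(27.4)(0.558)² = 4.266 kg·m².
α = τ/I = 11.8/4.266 = 2.766 rad/s².
θ = ½αt² = ½(2.766)(2.35)² = 7.638 rad.
Revolutions = θ/(2π) = 1.216.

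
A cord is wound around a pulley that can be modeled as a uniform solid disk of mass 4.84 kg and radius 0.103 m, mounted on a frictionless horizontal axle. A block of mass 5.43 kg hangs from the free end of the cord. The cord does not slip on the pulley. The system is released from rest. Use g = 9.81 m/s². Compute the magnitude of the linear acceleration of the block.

a ≈ 6.79 m/s²

I = ½MR² = (1/2)(4.84)(0.103)² = 0.02567 kg·m².
Block: mg − T = ma. Pulley: TR = Iα. No-slip: a = αR, so T = (I/R²)a = 2.420·a.
Then mg = (m + 2.420)a, so a = (5.43)(9.81)/(5.43 + 2.420) = 6.786 m/s².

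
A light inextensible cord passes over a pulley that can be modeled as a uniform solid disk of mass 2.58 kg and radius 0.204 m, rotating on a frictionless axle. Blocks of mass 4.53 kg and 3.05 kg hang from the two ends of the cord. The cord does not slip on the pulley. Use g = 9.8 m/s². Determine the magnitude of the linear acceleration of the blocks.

a ≈ 1.64 m/s²

I = ½MR² = (1/2)(2.58)(0.204)² = 0.05368 kg·m².
Heavier block: m₁g − T₁ = m₁a. Lighter block: T₂ − m₂g = m₂a.
Pulley: (T₁ − T₂)R = Iα = I(a/R), so T₁ − T₂ = (I/R²)a = (1/2)M_p a = 1.290·a.
Adding the three: (m₁ − m₂)g = (m₁ + m₂ + 1.290)a, so a = (4.53 − 3.05)(9.8)/(4.53 + 3.05 + 1.290) = 1.635 m/s².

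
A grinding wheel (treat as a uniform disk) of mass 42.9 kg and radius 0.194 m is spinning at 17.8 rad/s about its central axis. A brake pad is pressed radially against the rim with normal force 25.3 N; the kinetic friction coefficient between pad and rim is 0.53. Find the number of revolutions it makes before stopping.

I = ½MR² = (1/2)(42.9)(0.194)² = 0.8073 kg·m².
Friction force f = μN = (0.53)(25.3) = 13.41 N at the rim; torque magnitude τ = fR = 2.601 N·m, opposing ω.
|α| = τ/I = 2.601/0.8073 = 3.222 rad/s² (deceleration).
ω² = ω₀² − 2|α|θ with ω = 0 ⇒ θ = ω₀²/(2|α|) = 49.16 rad = 7.825 rev.

≈ 7.82 revolutions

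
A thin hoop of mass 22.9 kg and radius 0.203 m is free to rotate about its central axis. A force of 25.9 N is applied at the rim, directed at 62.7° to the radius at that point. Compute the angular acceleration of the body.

I = MR² = (22.9)(0.203)² = 0.9437 kg·m².
Only the tangential component produces torque: τ = F R sinθ = (25.9)(0.203) sin 62.7° = 4.672 N·m.
Newton's second law for rotation, τ = Iα, gives α = τ/I = 4.672/0.9437 = 4.951 rad/s².

α ≈ 4.95 rad/s²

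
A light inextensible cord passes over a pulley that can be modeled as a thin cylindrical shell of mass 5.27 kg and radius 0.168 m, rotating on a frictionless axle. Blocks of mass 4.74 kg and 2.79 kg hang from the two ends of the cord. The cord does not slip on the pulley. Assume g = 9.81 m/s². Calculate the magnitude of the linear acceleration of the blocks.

I = MR² = (5.27)(0.168)² = 0.1487 kg·m².
Heavier block: m₁g − T₁ = m₁a. Lighter block: T₂ − m₂g = m₂a.
Pulley: (T₁ − T₂)R = Iα = I(a/R), so T₁ − T₂ = (I/R²)a = 1·M_p a = 5.270·a.
Adding the three: (m₁ − m₂)g = (m₁ + m₂ + 5.270)a, so a = (4.74 − 2.79)(9.81)/(4.74 + 2.79 + 5.270) = 1.494 m/s².

a ≈ 1.49 m/s²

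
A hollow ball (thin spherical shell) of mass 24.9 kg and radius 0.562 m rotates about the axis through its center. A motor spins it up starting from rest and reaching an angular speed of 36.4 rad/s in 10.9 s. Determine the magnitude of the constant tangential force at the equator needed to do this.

I = (2/3)MR² = (2/3)(24.9)(0.562)² = 5.243 kg·m².
α = Δω/Δt = (36.4 − 0)/10.9 = 3.339 rad/s².
The required torque is τ = Iα = (5.243)(3.339) = 17.51 N·m.
A tangential force at the equator gives τ = FR, so F = τ/R = 17.51/0.562 = 31.15 N.

F ≈ 31.2 N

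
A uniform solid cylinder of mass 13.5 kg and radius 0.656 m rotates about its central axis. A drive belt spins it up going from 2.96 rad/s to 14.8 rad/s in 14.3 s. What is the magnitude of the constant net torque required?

I = ½MR² = (1/2)(13.5)(0.656)² = 2.905 kg·m².
α = Δω/Δt = (14.8 − 2.96)/14.3 = 0.8280 rad/s².
τ = Iα = (2.905)(0.8280) = 2.405 N·m.

τ ≈ 2.41 N·m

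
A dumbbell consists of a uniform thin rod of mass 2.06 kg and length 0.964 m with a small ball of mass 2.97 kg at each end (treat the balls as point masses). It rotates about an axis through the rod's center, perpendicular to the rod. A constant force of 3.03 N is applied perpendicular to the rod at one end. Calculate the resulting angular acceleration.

I_rod = (1/12)ML² = (1/12)(2.06)(0.964)² = 0.1595 kg·m².
I_balls = 2·m·(L/2)² = 2(2.97)(0.4820)² = 1.380 kg·m².
Total I = 1.540 kg·m².
τ = F·(L/2) = (3.03)(0.482) = 1.460 N·m.
α = τ/I = 1.460/1.540 = 0.9486 rad/s².

α ≈ 0.949 rad/s²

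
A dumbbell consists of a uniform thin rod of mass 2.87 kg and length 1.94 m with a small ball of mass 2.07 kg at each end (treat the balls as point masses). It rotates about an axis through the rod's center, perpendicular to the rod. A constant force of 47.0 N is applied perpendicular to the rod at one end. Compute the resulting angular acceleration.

α ≈ 9.51 rad/s²

I_rod = (1/12)ML² = (1/12)(2.87)(1.94)² = 0.9001 kg·m².
I_balls = 2·m·(L/2)² = 2(2.07)(0.9700)² = 3.895 kg·m².
Total I = 4.795 kg·m².
τ = F·(L/2) = (47.0)(0.970) = 45.59 N·m.
α = τ/I = 45.59/4.795 = 9.507 rad/s².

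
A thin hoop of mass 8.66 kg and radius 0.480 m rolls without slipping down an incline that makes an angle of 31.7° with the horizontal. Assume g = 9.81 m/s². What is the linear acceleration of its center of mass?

a ≈ 2.58 m/s²

Translation along the incline: Mg sinθ − f = Ma.
Rotation about the center: fR = Iα with I = MR². No-slip gives a = αR, so f = (I/R²)a = M a.
Substituting: Mg sinθ = (1 + 1.000)Ma, so a = g sinθ/(1 + 1.000) = (9.81) sin 31.7° / 2.000 = 2.577 m/s².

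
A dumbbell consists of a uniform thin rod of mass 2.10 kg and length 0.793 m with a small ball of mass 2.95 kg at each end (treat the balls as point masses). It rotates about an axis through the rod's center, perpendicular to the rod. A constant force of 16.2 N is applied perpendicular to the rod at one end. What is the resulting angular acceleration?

I_rod = (1/12)ML² = (1/12)(2.10)(0.793)² = 0.1100 kg·m².
I_balls = 2·m·(L/2)² = 2(2.95)(0.3965)² = 0.9276 kg·m².
Total I = 1.038 kg·m².
τ = F·(L/2) = (16.2)(0.397) = 6.423 N·m.
α = τ/I = 6.423/1.038 = 6.191 rad/s².

α ≈ 6.19 rad/s²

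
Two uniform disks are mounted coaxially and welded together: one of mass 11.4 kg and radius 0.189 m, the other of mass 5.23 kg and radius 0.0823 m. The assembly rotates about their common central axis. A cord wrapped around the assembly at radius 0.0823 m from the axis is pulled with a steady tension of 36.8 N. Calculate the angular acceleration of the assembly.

α ≈ 13.7 rad/s²

I = ½M₁R₁² + ½M₂R₂² = ½(11.4)(0.189)² + ½(5.23)(0.0823)² = 0.2213 kg·m².
τ = F r = (36.8)(0.0823) = 3.029 N·m.
α = τ/I = 3.029/0.2213 = 13.68 rad/s².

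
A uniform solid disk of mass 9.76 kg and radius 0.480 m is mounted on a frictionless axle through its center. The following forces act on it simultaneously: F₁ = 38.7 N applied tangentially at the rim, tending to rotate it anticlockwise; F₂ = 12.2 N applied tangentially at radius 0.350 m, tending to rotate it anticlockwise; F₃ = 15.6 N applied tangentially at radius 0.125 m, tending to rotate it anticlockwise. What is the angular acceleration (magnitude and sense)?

I = ½MR² = (1/2)(9.76)(0.480)² = 1.124 kg·m².
Taking anticlockwise as positive: τ₁ = +(38.7)(0.480) = +18.58 N·m; τ₂ = +(12.2)(0.350) = +4.270 N·m; τ₃ = +(15.6)(0.125) = +1.950 N·m.
Net torque τ = 24.80 N·m.
α = τ/I = 24.80/1.124 = 22.05 rad/s².

α ≈ 22.1 rad/s², anticlockwise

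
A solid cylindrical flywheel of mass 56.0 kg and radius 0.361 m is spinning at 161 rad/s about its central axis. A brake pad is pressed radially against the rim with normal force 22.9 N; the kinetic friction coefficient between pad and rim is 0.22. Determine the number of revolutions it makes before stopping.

I = ½MR² = (1/2)(56.0)(0.361)² = 3.649 kg·m².
Friction force f = μN = (0.22)(22.9) = 5.038 N at the rim; torque magnitude τ = fR = 1.819 N·m, opposing ω.
|α| = τ/I = 1.819/3.649 = 0.4984 rad/s² (deceleration).
ω² = ω₀² − 2|α|θ with ω = 0 ⇒ θ = ω₀²/(2|α|) = 26000 rad = 4139 rev.

≈ 4140 revolutions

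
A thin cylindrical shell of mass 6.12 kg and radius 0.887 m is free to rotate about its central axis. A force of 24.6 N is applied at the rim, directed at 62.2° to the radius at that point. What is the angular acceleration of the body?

α ≈ 4.01 rad/s²

I = MR² = (6.12)(0.887)² = 4.815 kg·m².
Only the tangential component produces torque: τ = F R sinθ = (24.6)(0.887) sin 62.2° = 19.30 N·m.
From τ = Iα: α = 19.30/4.815 = 4.009 rad/s².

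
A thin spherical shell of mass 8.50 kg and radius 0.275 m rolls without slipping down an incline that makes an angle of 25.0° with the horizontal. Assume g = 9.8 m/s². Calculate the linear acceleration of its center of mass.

a ≈ 2.48 m/s²

Translation along the incline: Mg sinθ − f = Ma.
Rotation about the center: fR = Iα with I = (2/3)MR². No-slip gives a = αR, so f = (I/R²)a = (2/3)M a.
Substituting: Mg sinθ = (1 + 0.6667)Ma, so a = g sinθ/(1 + 0.6667) = (9.8) sin 25.0° / 1.667 = 2.485 m/s².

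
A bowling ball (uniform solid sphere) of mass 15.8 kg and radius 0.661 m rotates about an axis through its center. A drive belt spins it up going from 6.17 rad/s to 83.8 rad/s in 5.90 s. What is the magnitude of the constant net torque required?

τ ≈ 36.3 N·m

I = (2/5)MR² = (2/5)(15.8)(0.661)² = 2.761 kg·m².
α = Δω/Δt = (83.8 − 6.17)/5.90 = 13.16 rad/s².
τ = Iα = (2.761)(13.16) = 36.33 N·m.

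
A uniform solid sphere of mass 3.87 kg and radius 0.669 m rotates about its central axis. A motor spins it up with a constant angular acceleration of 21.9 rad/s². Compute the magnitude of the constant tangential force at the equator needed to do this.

F ≈ 22.7 N

I = (2/5)MR² = (2/5)(3.87)(0.669)² = 0.6928 kg·m².
The required torque is τ = Iα = (0.6928)(21.90) = 15.17 N·m.
A tangential force at the equator gives τ = FR, so F = τ/R = 15.17/0.669 = 22.68 N.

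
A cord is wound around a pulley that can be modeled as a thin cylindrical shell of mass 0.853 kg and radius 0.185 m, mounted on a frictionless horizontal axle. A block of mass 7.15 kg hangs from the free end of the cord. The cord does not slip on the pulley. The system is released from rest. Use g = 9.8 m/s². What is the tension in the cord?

I = MR² = (0.853)(0.185)² = 0.02919 kg·m².
Block: mg − T = ma. Pulley: TR = Iα. No-slip: a = αR, so T = (I/R²)a = 0.8530·a.
Then mg = (m + 0.8530)a, so a = (7.15)(9.8)/(7.15 + 0.8530) = 8.755 m/s².
T = 0.8530·a = 7.468 N.

T ≈ 7.47 N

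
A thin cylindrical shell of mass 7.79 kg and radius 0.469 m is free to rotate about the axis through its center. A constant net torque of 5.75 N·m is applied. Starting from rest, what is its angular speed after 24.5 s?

ω ≈ 82.2 rad/s

I = MR² = (7.79)(0.469)² = 1.713 kg·m².
α = τ/I = 5.75/1.713 = 3.356 rad/s².
ω = ω₀ + αt = 0 + (3.356)(24.5) = 82.21 rad/s.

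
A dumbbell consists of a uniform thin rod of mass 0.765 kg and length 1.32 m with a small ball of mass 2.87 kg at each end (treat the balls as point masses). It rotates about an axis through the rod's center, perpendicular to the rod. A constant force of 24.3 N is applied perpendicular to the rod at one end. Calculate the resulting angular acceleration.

I_rod = (1/12)ML² = (1/12)(0.765)(1.32)² = 0.1111 kg·m².
I_balls = 2·m·(L/2)² = 2(2.87)(0.6600)² = 2.500 kg·m².
Total I = 2.611 kg·m².
τ = F·(L/2) = (24.3)(0.660) = 16.04 N·m.
α = τ/I = 16.04/2.611 = 6.141 rad/s².

α ≈ 6.14 rad/s²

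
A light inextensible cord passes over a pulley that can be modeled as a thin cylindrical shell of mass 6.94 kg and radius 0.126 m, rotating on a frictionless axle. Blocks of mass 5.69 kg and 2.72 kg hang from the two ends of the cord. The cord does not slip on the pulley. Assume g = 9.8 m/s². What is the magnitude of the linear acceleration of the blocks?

I = MR² = (6.94)(0.126)² = 0.1102 kg·m².
Heavier block: m₁g − T₁ = m₁a. Lighter block: T₂ − m₂g = m₂a.
Pulley: (T₁ − T₂)R = Iα = I(a/R), so T₁ − T₂ = (I/R²)a = 1·M_p a = 6.940·a.
Adding the three: (m₁ − m₂)g = (m₁ + m₂ + 6.940)a, so a = (5.69 − 2.72)(9.8)/(5.69 + 2.72 + 6.940) = 1.896 m/s².

a ≈ 1.90 m/s²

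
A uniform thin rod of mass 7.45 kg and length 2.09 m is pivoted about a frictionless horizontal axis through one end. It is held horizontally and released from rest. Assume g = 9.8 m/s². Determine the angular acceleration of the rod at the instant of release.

α ≈ 7.03 rad/s²

About the pivot, I = (1/3)ML² = (1/3)(7.45)(2.09)² = 10.85 kg·m².
The weight acts at the center, a distance L/2 = 1.045 m from the pivot; τ = Mg(L/2) = 76.30 N·m.
α = τ/I = 76.30/10.85 = 7.033 rad/s².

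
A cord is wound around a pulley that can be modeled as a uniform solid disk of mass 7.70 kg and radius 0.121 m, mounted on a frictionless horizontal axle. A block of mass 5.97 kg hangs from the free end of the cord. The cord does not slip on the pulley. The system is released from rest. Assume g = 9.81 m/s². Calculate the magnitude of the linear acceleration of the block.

a ≈ 5.96 m/s²

I = ½MR² = (1/2)(7.70)(0.121)² = 0.05637 kg·m².
Block: mg − T = ma. Pulley: TR = Iα. No-slip: a = αR, so T = (I/R²)a = 3.850·a.
Then mg = (m + 3.850)a, so a = (5.97)(9.81)/(5.97 + 3.850) = 5.964 m/s².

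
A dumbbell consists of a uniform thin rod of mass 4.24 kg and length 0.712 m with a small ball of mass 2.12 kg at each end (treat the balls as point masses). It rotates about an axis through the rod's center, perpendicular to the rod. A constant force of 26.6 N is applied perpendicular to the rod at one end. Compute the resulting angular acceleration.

I_rod = (1/12)ML² = (1/12)(4.24)(0.712)² = 0.1791 kg·m².
I_balls = 2·m·(L/2)² = 2(2.12)(0.3560)² = 0.5374 kg·m².
Total I = 0.7165 kg·m².
τ = F·(L/2) = (26.6)(0.356) = 9.470 N·m.
α = τ/I = 9.470/0.7165 = 13.22 rad/s².

α ≈ 13.2 rad/s²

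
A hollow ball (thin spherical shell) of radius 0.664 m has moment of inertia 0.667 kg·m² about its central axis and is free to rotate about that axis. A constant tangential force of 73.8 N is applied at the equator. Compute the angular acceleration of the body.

τ = F R = (73.8)(0.664) = 49.00 N·m.
From τ = Iα: α = 49.00/0.6670 = 73.47 rad/s².

α ≈ 73.5 rad/s²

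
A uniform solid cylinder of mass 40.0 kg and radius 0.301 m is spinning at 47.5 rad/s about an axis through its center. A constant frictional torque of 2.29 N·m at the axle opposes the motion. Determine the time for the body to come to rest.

I = ½MR² = (1/2)(40.0)(0.301)² = 1.812 kg·m².
The net torque has magnitude 2.29 N·m, opposing ω.
|α| = τ/I = 2.290/1.812 = 1.264 rad/s² (deceleration).
0 = ω₀ − |α|t ⇒ t = ω₀/|α| = 47.5/1.264 = 37.59 s.

t ≈ 37.6 s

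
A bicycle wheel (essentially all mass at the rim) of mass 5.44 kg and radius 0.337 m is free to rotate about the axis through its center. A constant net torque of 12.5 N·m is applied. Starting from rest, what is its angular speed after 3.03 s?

I = MR² = (5.44)(0.337)² = 0.6178 kg·m².
α = τ/I = 12.5/0.6178 = 20.23 rad/s².
ω = ω₀ + αt = 0 + (20.23)(3.03) = 61.30 rad/s.

ω ≈ 61.3 rad/s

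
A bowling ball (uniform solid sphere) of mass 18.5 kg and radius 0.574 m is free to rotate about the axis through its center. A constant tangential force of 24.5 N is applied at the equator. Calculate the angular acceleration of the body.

I = (2/5)MR² = (2/5)(18.5)(0.574)² = 2.438 kg·m².
τ = F R = (24.5)(0.574) = 14.06 N·m.
Newton's second law for rotation, τ = Iα, gives α = τ/I = 14.06/2.438 = 5.768 rad/s².

α ≈ 5.77 rad/s²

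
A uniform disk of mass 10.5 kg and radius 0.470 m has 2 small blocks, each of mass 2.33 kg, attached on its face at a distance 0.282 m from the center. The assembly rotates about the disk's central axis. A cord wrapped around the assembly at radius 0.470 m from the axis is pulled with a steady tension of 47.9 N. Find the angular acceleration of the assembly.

α ≈ 14.7 rad/s²

I_disk = ½MR² = ½(10.5)(0.470)² = 1.160 kg·m².
I_blocks = 2·m·r² = 2(2.33)(0.282)² = 0.3706 kg·m².
Total I = 1.530 kg·m².
τ = F r = (47.9)(0.470) = 22.51 N·m.
α = τ/I = 22.51/1.530 = 14.71 rad/s².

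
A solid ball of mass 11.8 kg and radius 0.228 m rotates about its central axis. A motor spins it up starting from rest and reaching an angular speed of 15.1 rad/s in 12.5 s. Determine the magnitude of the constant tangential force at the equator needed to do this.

I = (2/5)MR² = (2/5)(11.8)(0.228)² = 0.2454 kg·m².
α = Δω/Δt = (15.1 − 0)/12.5 = 1.208 rad/s².
The required torque is τ = Iα = (0.2454)(1.208) = 0.2964 N·m.
A tangential force at the equator gives τ = FR, so F = τ/R = 0.2964/0.228 = 1.300 N.

F ≈ 1.30 N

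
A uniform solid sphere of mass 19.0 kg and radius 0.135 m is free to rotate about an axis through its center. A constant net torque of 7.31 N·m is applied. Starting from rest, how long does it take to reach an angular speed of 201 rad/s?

t ≈ 3.81 s

I = (2/5)MR² = (2/5)(19.0)(0.135)² = 0.1385 kg·m².
α = τ/I = 7.31/0.1385 = 52.78 rad/s².
ω = αt ⇒ t = ω/α = 201/52.78 = 3.809 s.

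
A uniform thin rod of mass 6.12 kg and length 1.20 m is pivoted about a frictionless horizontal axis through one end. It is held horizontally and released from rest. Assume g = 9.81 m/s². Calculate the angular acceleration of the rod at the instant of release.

α ≈ 12.3 rad/s²

About the pivot, I = (1/3)ML² = (1/3)(6.12)(1.20)² = 2.938 kg·m².
The weight acts at the center, a distance L/2 = 0.6000 m from the pivot; τ = Mg(L/2) = 36.02 N·m.
α = τ/I = 36.02/2.938 = 12.26 rad/s².
(Equivalently α = (3g/(2L)) = 12.26 rad/s².)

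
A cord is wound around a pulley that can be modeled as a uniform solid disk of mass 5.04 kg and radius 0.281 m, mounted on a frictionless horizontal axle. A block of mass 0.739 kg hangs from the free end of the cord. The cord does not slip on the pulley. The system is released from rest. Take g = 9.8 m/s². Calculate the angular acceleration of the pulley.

α ≈ 7.91 rad/s²

I = ½MR² = (1/2)(5.04)(0.281)² = 0.1990 kg·m².
Block: mg − T = ma. Pulley: TR = Iα. No-slip: a = αR, so T = (I/R²)a = 2.520·a.
Then mg = (m + 2.520)a, so a = (0.739)(9.8)/(0.739 + 2.520) = 2.222 m/s².
α = a/R = 2.222/0.281 = 7.908 rad/s².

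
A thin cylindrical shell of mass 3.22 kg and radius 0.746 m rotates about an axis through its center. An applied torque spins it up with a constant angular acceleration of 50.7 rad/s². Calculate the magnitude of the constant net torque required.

τ ≈ 90.9 N·m

I = MR² = (3.22)(0.746)² = 1.792 kg·m².
τ = Iα = (1.792)(50.70) = 90.85 N·m.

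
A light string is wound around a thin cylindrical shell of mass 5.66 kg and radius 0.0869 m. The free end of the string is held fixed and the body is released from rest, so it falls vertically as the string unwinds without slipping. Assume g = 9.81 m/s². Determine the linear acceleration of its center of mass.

Translation: Mg − T = Ma. Rotation about the center: TR = Iα with I = MR².
With a = αR: T = (I/R²)a = M a, so Mg = (1 + 1.000)Ma.
a = g/(1 + 1.000) = 9.81/2.000 = 4.905 m/s².

a ≈ 4.91 m/s²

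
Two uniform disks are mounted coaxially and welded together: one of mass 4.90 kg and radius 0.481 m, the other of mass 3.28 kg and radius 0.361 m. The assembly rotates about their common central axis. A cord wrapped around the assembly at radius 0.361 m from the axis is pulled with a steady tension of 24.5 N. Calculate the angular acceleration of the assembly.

α ≈ 11.3 rad/s²

I = ½M₁R₁² + ½M₂R₂² = ½(4.90)(0.481)² + ½(3.28)(0.361)² = 0.7806 kg·m².
τ = F r = (24.5)(0.361) = 8.845 N·m.
α = τ/I = 8.845/0.7806 = 11.33 rad/s².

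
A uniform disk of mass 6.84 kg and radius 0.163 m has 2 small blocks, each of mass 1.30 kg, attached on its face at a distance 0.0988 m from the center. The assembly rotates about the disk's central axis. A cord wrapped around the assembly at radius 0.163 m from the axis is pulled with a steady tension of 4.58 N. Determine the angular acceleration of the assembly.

I_disk = ½MR² = ½(6.84)(0.163)² = 0.09087 kg·m².
I_blocks = 2·m·r² = 2(1.30)(0.0988)² = 0.02538 kg·m².
Total I = 0.1162 kg·m².
τ = F r = (4.58)(0.163) = 0.7465 N·m.
α = τ/I = 0.7465/0.1162 = 6.422 rad/s².

α ≈ 6.42 rad/s²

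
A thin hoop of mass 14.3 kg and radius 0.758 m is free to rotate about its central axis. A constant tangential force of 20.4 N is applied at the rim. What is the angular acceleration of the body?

α ≈ 1.88 rad/s²

I = MR² = (14.3)(0.758)² = 8.216 kg·m².
τ = F R = (20.4)(0.758) = 15.46 N·m.
From τ = Iα: α = 15.46/8.216 = 1.882 rad/s².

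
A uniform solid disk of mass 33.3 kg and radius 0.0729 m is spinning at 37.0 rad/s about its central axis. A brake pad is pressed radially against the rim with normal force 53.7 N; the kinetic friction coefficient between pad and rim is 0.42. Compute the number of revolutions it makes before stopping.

≈ 5.86 revolutions

I = ½MR² = (1/2)(33.3)(0.0729)² = 0.08848 kg·m².
Friction force f = μN = (0.42)(53.7) = 22.55 N at the rim; torque magnitude τ = fR = 1.644 N·m, opposing ω.
|α| = τ/I = 1.644/0.08848 = 18.58 rad/s² (deceleration).
ω² = ω₀² − 2|α|θ with ω = 0 ⇒ θ = ω₀²/(2|α|) = 36.84 rad = 5.863 rev.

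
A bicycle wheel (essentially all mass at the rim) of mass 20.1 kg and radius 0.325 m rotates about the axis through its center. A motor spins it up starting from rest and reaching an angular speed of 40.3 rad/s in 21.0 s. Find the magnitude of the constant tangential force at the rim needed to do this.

F ≈ 12.5 N

I = MR² = (20.1)(0.325)² = 2.123 kg·m².
α = Δω/Δt = (40.3 − 0)/21.0 = 1.919 rad/s².
The required torque is τ = Iα = (2.123)(1.919) = 4.074 N·m.
A tangential force at the rim gives τ = FR, so F = τ/R = 4.074/0.325 = 12.54 N.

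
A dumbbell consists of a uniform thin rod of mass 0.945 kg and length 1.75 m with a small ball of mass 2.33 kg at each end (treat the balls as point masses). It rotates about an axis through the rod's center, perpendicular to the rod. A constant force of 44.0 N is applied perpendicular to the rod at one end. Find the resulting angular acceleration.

α ≈ 10.1 rad/s²

I_rod = (1/12)ML² = (1/12)(0.945)(1.75)² = 0.2412 kg·m².
I_balls = 2·m·(L/2)² = 2(2.33)(0.8750)² = 3.568 kg·m².
Total I = 3.809 kg·m².
τ = F·(L/2) = (44.0)(0.875) = 38.50 N·m.
α = τ/I = 38.50/3.809 = 10.11 rad/s².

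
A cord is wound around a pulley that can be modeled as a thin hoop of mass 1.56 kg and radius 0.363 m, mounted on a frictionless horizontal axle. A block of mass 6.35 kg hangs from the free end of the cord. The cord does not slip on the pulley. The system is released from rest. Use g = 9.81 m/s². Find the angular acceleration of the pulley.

α ≈ 21.7 rad/s²

I = MR² = (1.56)(0.363)² = 0.2056 kg·m².
Block: mg − T = ma. Pulley: TR = Iα. No-slip: a = αR, so T = (I/R²)a = 1.560·a.
Then mg = (m + 1.560)a, so a = (6.35)(9.81)/(6.35 + 1.560) = 7.875 m/s².
α = a/R = 7.875/0.363 = 21.69 rad/s².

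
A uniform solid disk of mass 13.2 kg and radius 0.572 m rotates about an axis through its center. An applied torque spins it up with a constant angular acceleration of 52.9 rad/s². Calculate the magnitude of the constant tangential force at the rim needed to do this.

F ≈ 200 N

I = ½MR² = (1/2)(13.2)(0.572)² = 2.159 kg·m².
The required torque is τ = Iα = (2.159)(52.90) = 114.2 N·m.
A tangential force at the rim gives τ = FR, so F = τ/R = 114.2/0.572 = 199.7 N.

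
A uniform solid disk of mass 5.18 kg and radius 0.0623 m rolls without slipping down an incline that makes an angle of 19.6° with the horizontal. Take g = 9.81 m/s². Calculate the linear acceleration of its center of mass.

a ≈ 2.19 m/s²

Translation along the incline: Mg sinθ − f = Ma.
Rotation about the center: fR = Iα with I = ½MR². No-slip gives a = αR, so f = (I/R²)a = (1/2)M a.
Substituting: Mg sinθ = (1 + 0.5000)Ma, so a = g sinθ/(1 + 0.5000) = (9.81) sin 19.6° / 1.500 = 2.194 m/s².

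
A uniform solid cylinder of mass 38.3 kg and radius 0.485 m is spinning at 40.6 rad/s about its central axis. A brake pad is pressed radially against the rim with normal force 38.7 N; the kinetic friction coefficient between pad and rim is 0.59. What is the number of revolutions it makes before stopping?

I = ½MR² = (1/2)(38.3)(0.485)² = 4.505 kg·m².
Friction force f = μN = (0.59)(38.7) = 22.83 N at the rim; torque magnitude τ = fR = 11.07 N·m, opposing ω.
|α| = τ/I = 11.07/4.505 = 2.458 rad/s² (deceleration).
ω² = ω₀² − 2|α|θ with ω = 0 ⇒ θ = ω₀²/(2|α|) = 335.3 rad = 53.36 rev.

≈ 53.4 revolutions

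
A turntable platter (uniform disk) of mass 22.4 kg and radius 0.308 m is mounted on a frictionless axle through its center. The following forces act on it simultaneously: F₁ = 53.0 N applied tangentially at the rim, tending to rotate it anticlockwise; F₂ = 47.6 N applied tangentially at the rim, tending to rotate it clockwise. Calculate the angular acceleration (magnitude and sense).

I = ½MR² = (1/2)(22.4)(0.308)² = 1.062 kg·m².
Taking anticlockwise as positive: τ₁ = +(53.0)(0.308) = +16.32 N·m; τ₂ = −(47.6)(0.308) = −14.66 N·m.
Net torque τ = 1.663 N·m.
α = τ/I = 1.663/1.062 = 1.565 rad/s².

α ≈ 1.57 rad/s², anticlockwise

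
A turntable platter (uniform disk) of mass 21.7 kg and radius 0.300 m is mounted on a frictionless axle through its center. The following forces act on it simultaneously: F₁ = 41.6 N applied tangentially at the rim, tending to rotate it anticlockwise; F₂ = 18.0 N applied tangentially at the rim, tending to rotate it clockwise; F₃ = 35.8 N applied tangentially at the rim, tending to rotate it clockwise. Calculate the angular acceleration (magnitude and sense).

α ≈ 3.75 rad/s², clockwise

I = ½MR² = (1/2)(21.7)(0.300)² = 0.9765 kg·m².
Taking anticlockwise as positive: τ₁ = +(41.6)(0.300) = +12.48 N·m; τ₂ = −(18.0)(0.300) = −5.400 N·m; τ₃ = −(35.8)(0.300) = −10.74 N·m.
Net torque τ = -3.660 N·m.
α = τ/I = -3.660/0.9765 = -3.748 rad/s².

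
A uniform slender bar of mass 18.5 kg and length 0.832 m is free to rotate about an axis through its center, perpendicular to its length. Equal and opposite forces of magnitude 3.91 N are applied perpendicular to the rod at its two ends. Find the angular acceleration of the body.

α ≈ 3.05 rad/s²

I = (1/12)ML² = (1/12)(18.5)(0.832)² = 1.067 kg·m².
The couple gives τ = F·(L/2) + F·(L/2) = F L = (3.91)(0.832) = 3.253 N·m.
Newton's second law for rotation, τ = Iα, gives α = τ/I = 3.253/1.067 = 3.048 rad/s².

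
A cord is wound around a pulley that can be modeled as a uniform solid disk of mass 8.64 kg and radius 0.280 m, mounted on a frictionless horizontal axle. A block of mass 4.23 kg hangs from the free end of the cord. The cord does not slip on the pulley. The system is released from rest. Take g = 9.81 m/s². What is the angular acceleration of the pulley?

α ≈ 17.3 rad/s²

I = ½MR² = (1/2)(8.64)(0.280)² = 0.3387 kg·m².
Block: mg − T = ma. Pulley: TR = Iα. No-slip: a = αR, so T = (I/R²)a = 4.320·a.
Then mg = (m + 4.320)a, so a = (4.23)(9.81)/(4.23 + 4.320) = 4.853 m/s².
α = a/R = 4.853/0.280 = 17.33 rad/s².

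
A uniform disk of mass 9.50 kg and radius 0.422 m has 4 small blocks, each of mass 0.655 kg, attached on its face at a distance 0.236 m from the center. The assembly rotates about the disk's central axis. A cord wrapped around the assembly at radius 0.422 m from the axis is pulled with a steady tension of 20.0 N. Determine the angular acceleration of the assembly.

I_disk = ½MR² = ½(9.50)(0.422)² = 0.8459 kg·m².
I_blocks = 4·m·r² = 4(0.655)(0.236)² = 0.1459 kg·m².
Total I = 0.9918 kg·m².
τ = F r = (20.0)(0.422) = 8.440 N·m.
α = τ/I = 8.440/0.9918 = 8.510 rad/s².

α ≈ 8.51 rad/s²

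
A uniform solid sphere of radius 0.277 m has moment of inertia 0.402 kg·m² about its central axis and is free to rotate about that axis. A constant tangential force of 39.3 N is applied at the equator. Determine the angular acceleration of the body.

τ = F R = (39.3)(0.277) = 10.89 N·m.
Newton's second law for rotation, τ = Iα, gives α = τ/I = 10.89/0.4020 = 27.08 rad/s².

α ≈ 27.1 rad/s²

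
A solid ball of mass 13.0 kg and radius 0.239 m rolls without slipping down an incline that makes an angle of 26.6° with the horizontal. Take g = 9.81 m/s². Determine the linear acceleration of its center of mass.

a ≈ 3.14 m/s²

Translation along the incline: Mg sinθ − f = Ma.
Rotation about the center: fR = Iα with I = (2/5)MR². No-slip gives a = αR, so f = (I/R²)a = (2/5)M a.
Substituting: Mg sinθ = (1 + 0.4000)Ma, so a = g sinθ/(1 + 0.4000) = (9.81) sin 26.6° / 1.400 = 3.138 m/s².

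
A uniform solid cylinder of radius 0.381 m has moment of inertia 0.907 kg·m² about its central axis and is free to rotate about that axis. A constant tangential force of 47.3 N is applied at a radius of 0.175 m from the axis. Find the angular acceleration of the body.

τ = F·r = (47.3)(0.175) = 8.277 N·m.
From τ = Iα: α = 8.277/0.9070 = 9.126 rad/s².

α ≈ 9.13 rad/s²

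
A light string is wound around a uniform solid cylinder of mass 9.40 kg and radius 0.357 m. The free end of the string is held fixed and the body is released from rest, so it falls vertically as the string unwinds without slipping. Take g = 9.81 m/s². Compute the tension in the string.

Translation: Mg − T = Ma. Rotation about the center: TR = Iα with I = ½MR².
With a = αR: T = (I/R²)a = (1/2)M a, so Mg = (1 + 0.5000)Ma.
a = g/(1 + 0.5000) = 9.81/1.500 = 6.540 m/s².
T = 0.5000·M·a = (0.5000)(9.40)(6.540) = 30.74 N.

T ≈ 30.7 N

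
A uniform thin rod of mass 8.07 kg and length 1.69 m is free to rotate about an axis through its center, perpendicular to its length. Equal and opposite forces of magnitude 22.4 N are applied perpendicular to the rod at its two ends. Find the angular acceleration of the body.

I = (1/12)ML² = (1/12)(8.07)(1.69)² = 1.921 kg·m².
The couple gives τ = F·(L/2) + F·(L/2) = F L = (22.4)(1.69) = 37.86 N·m.
From τ = Iα: α = 37.86/1.921 = 19.71 rad/s².

α ≈ 19.7 rad/s²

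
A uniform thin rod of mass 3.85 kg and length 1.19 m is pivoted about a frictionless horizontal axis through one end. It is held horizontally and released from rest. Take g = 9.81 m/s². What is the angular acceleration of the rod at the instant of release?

α ≈ 12.4 rad/s²

About the pivot, I = (1/3)ML² = (1/3)(3.85)(1.19)² = 1.817 kg·m².
The weight acts at the center, a distance L/2 = 0.5950 m from the pivot; τ = Mg(L/2) = 22.47 N·m.
α = τ/I = 22.47/1.817 = 12.37 rad/s².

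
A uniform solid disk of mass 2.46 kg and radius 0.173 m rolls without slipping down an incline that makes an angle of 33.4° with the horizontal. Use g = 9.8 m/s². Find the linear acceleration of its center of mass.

Translation along the incline: Mg sinθ − f = Ma.
Rotation about the center: fR = Iα with I = ½MR². No-slip gives a = αR, so f = (I/R²)a = (1/2)M a.
Substituting: Mg sinθ = (1 + 0.5000)Ma, so a = g sinθ/(1 + 0.5000) = (9.8) sin 33.4° / 1.500 = 3.596 m/s².

a ≈ 3.60 m/s²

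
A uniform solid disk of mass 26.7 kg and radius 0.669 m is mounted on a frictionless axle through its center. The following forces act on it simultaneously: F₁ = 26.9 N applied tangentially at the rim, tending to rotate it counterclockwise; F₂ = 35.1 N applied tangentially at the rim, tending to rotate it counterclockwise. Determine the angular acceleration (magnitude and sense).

I = ½MR² = (1/2)(26.7)(0.669)² = 5.975 kg·m².
Taking counterclockwise as positive: τ₁ = +(26.9)(0.669) = +18.00 N·m; τ₂ = +(35.1)(0.669) = +23.48 N·m.
Net torque τ = 41.48 N·m.
α = τ/I = 41.48/5.975 = 6.942 rad/s².

α ≈ 6.94 rad/s², counterclockwise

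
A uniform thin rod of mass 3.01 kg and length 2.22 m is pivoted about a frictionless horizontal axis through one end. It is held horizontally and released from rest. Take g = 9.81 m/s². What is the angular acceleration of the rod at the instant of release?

About the pivot, I = (1/3)ML² = (1/3)(3.01)(2.22)² = 4.945 kg·m².
The weight acts at the center, a distance L/2 = 1.110 m from the pivot; τ = Mg(L/2) = 32.78 N·m.
α = τ/I = 32.78/4.945 = 6.628 rad/s².

α ≈ 6.63 rad/s²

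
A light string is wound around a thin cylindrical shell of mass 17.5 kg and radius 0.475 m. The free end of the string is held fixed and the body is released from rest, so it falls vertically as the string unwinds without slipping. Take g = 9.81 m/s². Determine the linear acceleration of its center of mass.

a ≈ 4.91 m/s²

Translation: Mg − T = Ma. Rotation about the center: TR = Iα with I = MR².
With a = αR: T = (I/R²)a = M a, so Mg = (1 + 1.000)Ma.
a = g/(1 + 1.000) = 9.81/2.000 = 4.905 m/s².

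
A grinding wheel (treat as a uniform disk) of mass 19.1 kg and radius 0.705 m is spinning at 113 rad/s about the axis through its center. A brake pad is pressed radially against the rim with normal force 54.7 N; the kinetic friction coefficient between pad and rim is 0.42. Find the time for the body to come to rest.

I = ½MR² = (1/2)(19.1)(0.705)² = 4.747 kg·m².
Friction force f = μN = (0.42)(54.7) = 22.97 N at the rim; torque magnitude τ = fR = 16.20 N·m, opposing ω.
|α| = τ/I = 16.20/4.747 = 3.412 rad/s² (deceleration).
0 = ω₀ − |α|t ⇒ t = ω₀/|α| = 113/3.412 = 33.12 s.

t ≈ 33.1 s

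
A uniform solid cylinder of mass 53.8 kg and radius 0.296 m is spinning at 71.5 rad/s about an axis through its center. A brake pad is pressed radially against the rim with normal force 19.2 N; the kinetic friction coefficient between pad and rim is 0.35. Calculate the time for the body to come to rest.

I = ½MR² = (1/2)(53.8)(0.296)² = 2.357 kg·m².
Friction force f = μN = (0.35)(19.2) = 6.720 N at the rim; torque magnitude τ = fR = 1.989 N·m, opposing ω.
|α| = τ/I = 1.989/2.357 = 0.8440 rad/s² (deceleration).
0 = ω₀ − |α|t ⇒ t = ω₀/|α| = 71.5/0.8440 = 84.72 s.

t ≈ 84.7 s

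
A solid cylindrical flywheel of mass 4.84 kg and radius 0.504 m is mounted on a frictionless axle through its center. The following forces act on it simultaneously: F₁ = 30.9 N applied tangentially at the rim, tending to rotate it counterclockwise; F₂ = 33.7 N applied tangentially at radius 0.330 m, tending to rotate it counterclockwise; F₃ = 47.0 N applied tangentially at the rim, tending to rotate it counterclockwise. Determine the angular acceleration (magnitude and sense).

I = ½MR² = (1/2)(4.84)(0.504)² = 0.6147 kg·m².
Taking counterclockwise as positive: τ₁ = +(30.9)(0.504) = +15.57 N·m; τ₂ = +(33.7)(0.330) = +11.12 N·m; τ₃ = +(47.0)(0.504) = +23.69 N·m.
Net torque τ = 50.38 N·m.
α = τ/I = 50.38/0.6147 = 81.96 rad/s².

α ≈ 82.0 rad/s², counterclockwise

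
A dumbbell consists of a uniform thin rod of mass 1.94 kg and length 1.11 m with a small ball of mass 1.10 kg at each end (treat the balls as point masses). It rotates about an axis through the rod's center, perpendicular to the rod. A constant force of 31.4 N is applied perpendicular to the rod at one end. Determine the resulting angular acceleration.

α ≈ 19.9 rad/s²

I_rod = (1/12)ML² = (1/12)(1.94)(1.11)² = 0.1992 kg·m².
I_balls = 2·m·(L/2)² = 2(1.10)(0.5550)² = 0.6777 kg·m².
Total I = 0.8768 kg·m².
τ = F·(L/2) = (31.4)(0.555) = 17.43 N·m.
α = τ/I = 17.43/0.8768 = 19.87 rad/s².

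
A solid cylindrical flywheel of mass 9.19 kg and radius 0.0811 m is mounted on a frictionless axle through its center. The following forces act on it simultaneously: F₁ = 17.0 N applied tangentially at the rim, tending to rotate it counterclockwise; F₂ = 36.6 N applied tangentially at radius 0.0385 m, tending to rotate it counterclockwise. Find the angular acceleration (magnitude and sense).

α ≈ 92.2 rad/s², counterclockwise

I = ½MR² = (1/2)(9.19)(0.0811)² = 0.03022 kg·m².
Taking counterclockwise as positive: τ₁ = +(17.0)(0.0811) = +1.379 N·m; τ₂ = +(36.6)(0.0385) = +1.409 N·m.
Net torque τ = 2.788 N·m.
α = τ/I = 2.788/0.03022 = 92.24 rad/s².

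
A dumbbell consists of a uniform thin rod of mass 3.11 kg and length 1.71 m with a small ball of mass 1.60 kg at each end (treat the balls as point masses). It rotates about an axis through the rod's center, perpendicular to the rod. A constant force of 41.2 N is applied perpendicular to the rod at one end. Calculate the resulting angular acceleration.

α ≈ 11.4 rad/s²

I_rod = (1/12)ML² = (1/12)(3.11)(1.71)² = 0.7578 kg·m².
I_balls = 2·m·(L/2)² = 2(1.60)(0.8550)² = 2.339 kg·m².
Total I = 3.097 kg·m².
τ = F·(L/2) = (41.2)(0.855) = 35.23 N·m.
α = τ/I = 35.23/3.097 = 11.37 rad/s².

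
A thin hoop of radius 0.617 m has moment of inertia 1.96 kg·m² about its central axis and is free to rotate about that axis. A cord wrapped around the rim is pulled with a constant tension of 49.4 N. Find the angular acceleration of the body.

α ≈ 15.6 rad/s²

τ = F R = (49.4)(0.617) = 30.48 N·m.
Newton's second law for rotation, τ = Iα, gives α = τ/I = 30.48/1.960 = 15.55 rad/s².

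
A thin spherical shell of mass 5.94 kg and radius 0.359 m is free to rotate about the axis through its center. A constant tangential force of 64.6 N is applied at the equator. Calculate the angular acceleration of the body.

I = (2/3)MR² = (2/3)(5.94)(0.359)² = 0.5104 kg·m².
τ = F R = (64.6)(0.359) = 23.19 N·m.
From τ = Iα: α = 23.19/0.5104 = 45.44 rad/s².

α ≈ 45.4 rad/s²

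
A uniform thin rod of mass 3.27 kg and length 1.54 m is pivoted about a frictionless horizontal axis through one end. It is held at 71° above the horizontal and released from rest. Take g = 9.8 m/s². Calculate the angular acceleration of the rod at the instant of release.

About the pivot, I = (1/3)ML² = (1/3)(3.27)(1.54)² = 2.585 kg·m².
The weight acts at the center, a distance L/2 = 0.7700 m from the pivot; τ = Mg(L/2) cos 71° = 8.034 N·m.
α = τ/I = 8.034/2.585 = 3.108 rad/s².
(Equivalently α = (3g/(2L)) cos 71° = 3.108 rad/s².)

α ≈ 3.11 rad/s²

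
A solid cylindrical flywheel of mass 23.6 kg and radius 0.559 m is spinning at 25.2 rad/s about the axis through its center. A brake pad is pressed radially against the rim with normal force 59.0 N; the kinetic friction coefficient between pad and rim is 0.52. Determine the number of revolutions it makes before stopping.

≈ 10.9 revolutions

I = ½MR² = (1/2)(23.6)(0.559)² = 3.687 kg·m².
Friction force f = μN = (0.52)(59.0) = 30.68 N at the rim; torque magnitude τ = fR = 17.15 N·m, opposing ω.
|α| = τ/I = 17.15/3.687 = 4.651 rad/s² (deceleration).
ω² = ω₀² − 2|α|θ with ω = 0 ⇒ θ = ω₀²/(2|α|) = 68.27 rad = 10.86 rev.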